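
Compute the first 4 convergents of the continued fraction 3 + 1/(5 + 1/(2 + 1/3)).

Using the convergent recurrence p_i = a_i*p_{i-1} + p_{i-2}, q_i = a_i*q_{i-1} + q_{i-2} with p_{-2}=0, p_{-1}=1, q_{-2}=1, q_{-1}=0:
  i=0: a_0=3, p_0 = 3*1 + 0 = 3, q_0 = 3*0 + 1 = 1.
  i=1: a_1=5, p_1 = 5*3 + 1 = 16, q_1 = 5*1 + 0 = 5.
  i=2: a_2=2, p_2 = 2*16 + 3 = 35, q_2 = 2*5 + 1 = 11.
  i=3: a_3=3, p_3 = 3*35 + 16 = 121, q_3 = 3*11 + 5 = 38.

3/1, 16/5, 35/11, 121/38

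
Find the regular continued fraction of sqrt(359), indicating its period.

Write x_i = (sqrt(359) + m_i)/d_i with (m_0, d_0) = (0, 1). a_0 = floor(sqrt(359)) = 18, since 18^2 = 324 <= 359 < 361 = 19^2.
Iterate m_{i+1} = d_i*a_i - m_i, d_{i+1} = (359 - m_{i+1}^2)/d_i, a_{i+1} = floor((a_0 + m_{i+1})/d_{i+1}):
  m_1 = 1*18 - 0 = 18, d_1 = (359 - 18^2)/1 = 35/1 = 35, a_1 = floor((18 + 18)/35) = 1.
  m_2 = 35*1 - 18 = 17, d_2 = (359 - 17^2)/35 = 70/35 = 2, a_2 = floor((18 + 17)/2) = 17.
  m_3 = 2*17 - 17 = 17, d_3 = (359 - 17^2)/2 = 70/2 = 35, a_3 = floor((18 + 17)/35) = 1.
  m_4 = 35*1 - 17 = 18, d_4 = (359 - 18^2)/35 = 35/35 = 1, a_4 = floor((18 + 18)/1) = 36.
  m_5 = 1*36 - 18 = 18, d_5 = (359 - 18^2)/1 = 35/1 = 35: (m_5, d_5) = (m_1, d_1) = (18, 35), so from here the quotients repeat a_1, ..., a_4; the period length is 4.
Hence the expansion of sqrt(359) is a_0 = 18 followed by the repeating block 1, 17, 1, 36 (period 4).

[18; (1, 17, 1, 36)]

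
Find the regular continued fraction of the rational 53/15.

Run the Euclidean algorithm on 53 and 15; the successive quotients are the partial quotients a_0, a_1, ... (each step inverts the fractional part left over by the previous one):
  53 = 3*15 + 8, so a_0 = 3.
  15 = 1*8 + 7, so a_1 = 1.
  8 = 1*7 + 1, so a_2 = 1.
  7 = 7*1 + 0, so a_3 = 7.
The remainder reaches 0 after 4 divisions, so the expansion has 4 partial quotients, read off in order.

[3; 1, 1, 7]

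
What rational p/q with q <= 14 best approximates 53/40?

4/3

Expand x = 53/40 as a continued fraction with the Euclidean algorithm:
  53 = 1*40 + 13, so a_0 = 1.
  40 = 3*13 + 1, so a_1 = 3.
  13 = 13*1 + 0, so a_2 = 13.
so x = [1; 3, 13].
Convergents (p_i = a_i*p_{i-1} + p_{i-2}, q_i = a_i*q_{i-1} + q_{i-2} with p_{-2}=0, p_{-1}=1, q_{-2}=1, q_{-1}=0), until the denominator exceeds 14:
  i=0: a_0=1, p_0 = 1*1 + 0 = 1, q_0 = 1*0 + 1 = 1.
  i=1: a_1=3, p_1 = 3*1 + 1 = 4, q_1 = 3*1 + 0 = 3.
  i=2: a_2=13, p_2 = 13*4 + 1 = 53, q_2 = 13*3 + 1 = 40.
q_2 = 40 > 14, so the last convergent with denominator <= 14 is p_1/q_1 = 4/3.
The closest fraction with denominator <= 14 is either p_1/q_1 or the intermediate fraction (k*p_1 + p_0)/(k*q_1 + q_0) with the largest k >= 1 whose denominator stays <= 14; these approach x as k grows, and every other convergent or intermediate fraction in range is farther away.
Largest k: floor((14 - q_0)/q_1) = floor((14 - 1)/3) = 4.
That gives (4*4 + 1)/(4*3 + 1) = 17/13.
Compare the errors: |x - 4/3| = |53*3 - 4*40|/(40*3) = 1/120, and |x - 17/13| = |53*13 - 17*40|/(40*13) = 9/520.
Cross-multiplying, 1*520 = 520 < 1080 = 9*120, so 1/120 is smaller: the convergent 4/3 is closer to x than 17/13.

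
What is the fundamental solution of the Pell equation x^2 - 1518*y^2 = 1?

First expand sqrt(1518) as a continued fraction. With x_i = (sqrt(1518) + m_i)/d_i and (m_0, d_0) = (0, 1): a_0 = floor(sqrt(1518)) = 38, since 38^2 = 1444 <= 1518 < 1521 = 39^2.
Iterate m_{i+1} = d_i*a_i - m_i, d_{i+1} = (1518 - m_{i+1}^2)/d_i, a_{i+1} = floor((a_0 + m_{i+1})/d_{i+1}):
  m_1 = 1*38 - 0 = 38, d_1 = (1518 - 38^2)/1 = 74/1 = 74, a_1 = floor((38 + 38)/74) = 1.
  m_2 = 74*1 - 38 = 36, d_2 = (1518 - 36^2)/74 = 222/74 = 3, a_2 = floor((38 + 36)/3) = 24.
  m_3 = 3*24 - 36 = 36, d_3 = (1518 - 36^2)/3 = 222/3 = 74, a_3 = floor((38 + 36)/74) = 1.
  m_4 = 74*1 - 36 = 38, d_4 = (1518 - 38^2)/74 = 74/74 = 1, a_4 = floor((38 + 38)/1) = 76.
  m_5 = 1*76 - 38 = 38, d_5 = (1518 - 38^2)/1 = 74/1 = 74: (m_5, d_5) = (m_1, d_1) = (38, 74), so from here the quotients repeat a_1, ..., a_4; the period length is 4.
So sqrt(1518) = [38; (1, 24, 1, 76)] with period length k = 4.
k is even, so the fundamental solution of x^2 - 1518y^2 = 1 is (p_{k-1}, q_{k-1}) = (p_3, q_3); compute convergents through index 3.
Convergents (p_i = a_i*p_{i-1} + p_{i-2}, q_i = a_i*q_{i-1} + q_{i-2} with p_{-2}=0, p_{-1}=1, q_{-2}=1, q_{-1}=0):
  i=0: a_0=38, p_0 = 38*1 + 0 = 38, q_0 = 38*0 + 1 = 1.
  i=1: a_1=1, p_1 = 1*38 + 1 = 39, q_1 = 1*1 + 0 = 1.
  i=2: a_2=24, p_2 = 24*39 + 38 = 974, q_2 = 24*1 + 1 = 25.
  i=3: a_3=1, p_3 = 1*974 + 39 = 1013, q_3 = 1*25 + 1 = 26.
Check: 1013^2 - 1518*26^2 = 1026169 - 1026168 = 1, so (x, y) = (1013, 26) solves the equation, and by the theorem it is the least positive solution.

(x, y) = (1013, 26)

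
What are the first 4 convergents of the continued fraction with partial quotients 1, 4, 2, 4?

1/1, 5/4, 11/9, 49/40

Using the convergent recurrence p_i = a_i*p_{i-1} + p_{i-2}, q_i = a_i*q_{i-1} + q_{i-2} with p_{-2}=0, p_{-1}=1, q_{-2}=1, q_{-1}=0:
  i=0: a_0=1, p_0 = 1*1 + 0 = 1, q_0 = 1*0 + 1 = 1.
  i=1: a_1=4, p_1 = 4*1 + 1 = 5, q_1 = 4*1 + 0 = 4.
  i=2: a_2=2, p_2 = 2*5 + 1 = 11, q_2 = 2*4 + 1 = 9.
  i=3: a_3=4, p_3 = 4*11 + 5 = 49, q_3 = 4*9 + 4 = 40.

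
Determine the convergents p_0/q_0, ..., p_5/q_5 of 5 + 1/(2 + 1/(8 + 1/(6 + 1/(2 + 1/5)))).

5/1, 11/2, 93/17, 569/104, 1231/225, 6724/1229

Using the convergent recurrence p_i = a_i*p_{i-1} + p_{i-2}, q_i = a_i*q_{i-1} + q_{i-2} with p_{-2}=0, p_{-1}=1, q_{-2}=1, q_{-1}=0:
  i=0: a_0=5, p_0 = 5*1 + 0 = 5, q_0 = 5*0 + 1 = 1.
  i=1: a_1=2, p_1 = 2*5 + 1 = 11, q_1 = 2*1 + 0 = 2.
  i=2: a_2=8, p_2 = 8*11 + 5 = 93, q_2 = 8*2 + 1 = 17.
  i=3: a_3=6, p_3 = 6*93 + 11 = 569, q_3 = 6*17 + 2 = 104.
  i=4: a_4=2, p_4 = 2*569 + 93 = 1231, q_4 = 2*104 + 17 = 225.
  i=5: a_5=5, p_5 = 5*1231 + 569 = 6724, q_5 = 5*225 + 104 = 1229.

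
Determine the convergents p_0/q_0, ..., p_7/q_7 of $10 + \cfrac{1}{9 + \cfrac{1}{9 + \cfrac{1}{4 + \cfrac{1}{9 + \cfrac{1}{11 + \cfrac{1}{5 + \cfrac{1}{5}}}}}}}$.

Using the convergent recurrence p_i = a_i*p_{i-1} + p_{i-2}, q_i = a_i*q_{i-1} + q_{i-2} with p_{-2}=0, p_{-1}=1, q_{-2}=1, q_{-1}=0:
  i=0: a_0=10, p_0 = 10*1 + 0 = 10, q_0 = 10*0 + 1 = 1.
  i=1: a_1=9, p_1 = 9*10 + 1 = 91, q_1 = 9*1 + 0 = 9.
  i=2: a_2=9, p_2 = 9*91 + 10 = 829, q_2 = 9*9 + 1 = 82.
  i=3: a_3=4, p_3 = 4*829 + 91 = 3407, q_3 = 4*82 + 9 = 337.
  i=4: a_4=9, p_4 = 9*3407 + 829 = 31492, q_4 = 9*337 + 82 = 3115.
  i=5: a_5=11, p_5 = 11*31492 + 3407 = 349819, q_5 = 11*3115 + 337 = 34602.
  i=6: a_6=5, p_6 = 5*349819 + 31492 = 1780587, q_6 = 5*34602 + 3115 = 176125.
  i=7: a_7=5, p_7 = 5*1780587 + 349819 = 9252754, q_7 = 5*176125 + 34602 = 915227.

10/1, 91/9, 829/82, 3407/337, 31492/3115, 349819/34602, 1780587/176125, 9252754/915227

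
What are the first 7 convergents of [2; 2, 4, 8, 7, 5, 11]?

Using the convergent recurrence p_i = a_i*p_{i-1} + p_{i-2}, q_i = a_i*q_{i-1} + q_{i-2} with p_{-2}=0, p_{-1}=1, q_{-2}=1, q_{-1}=0:
  i=0: a_0=2, p_0 = 2*1 + 0 = 2, q_0 = 2*0 + 1 = 1.
  i=1: a_1=2, p_1 = 2*2 + 1 = 5, q_1 = 2*1 + 0 = 2.
  i=2: a_2=4, p_2 = 4*5 + 2 = 22, q_2 = 4*2 + 1 = 9.
  i=3: a_3=8, p_3 = 8*22 + 5 = 181, q_3 = 8*9 + 2 = 74.
  i=4: a_4=7, p_4 = 7*181 + 22 = 1289, q_4 = 7*74 + 9 = 527.
  i=5: a_5=5, p_5 = 5*1289 + 181 = 6626, q_5 = 5*527 + 74 = 2709.
  i=6: a_6=11, p_6 = 11*6626 + 1289 = 74175, q_6 = 11*2709 + 527 = 30326.

2/1, 5/2, 22/9, 181/74, 1289/527, 6626/2709, 74175/30326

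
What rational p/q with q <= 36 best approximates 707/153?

134/29

Expand x = 707/153 as a continued fraction with the Euclidean algorithm:
  707 = 4*153 + 95, so a_0 = 4.
  153 = 1*95 + 58, so a_1 = 1.
  95 = 1*58 + 37, so a_2 = 1.
  58 = 1*37 + 21, so a_3 = 1.
  37 = 1*21 + 16, so a_4 = 1.
  21 = 1*16 + 5, so a_5 = 1.
  16 = 3*5 + 1, so a_6 = 3.
  5 = 5*1 + 0, so a_7 = 5.
so x = [4; 1, 1, 1, 1, 1, 3, 5].
Convergents (p_i = a_i*p_{i-1} + p_{i-2}, q_i = a_i*q_{i-1} + q_{i-2} with p_{-2}=0, p_{-1}=1, q_{-2}=1, q_{-1}=0), until the denominator exceeds 36:
  i=0: a_0=4, p_0 = 4*1 + 0 = 4, q_0 = 4*0 + 1 = 1.
  i=1: a_1=1, p_1 = 1*4 + 1 = 5, q_1 = 1*1 + 0 = 1.
  i=2: a_2=1, p_2 = 1*5 + 4 = 9, q_2 = 1*1 + 1 = 2.
  i=3: a_3=1, p_3 = 1*9 + 5 = 14, q_3 = 1*2 + 1 = 3.
  i=4: a_4=1, p_4 = 1*14 + 9 = 23, q_4 = 1*3 + 2 = 5.
  i=5: a_5=1, p_5 = 1*23 + 14 = 37, q_5 = 1*5 + 3 = 8.
  i=6: a_6=3, p_6 = 3*37 + 23 = 134, q_6 = 3*8 + 5 = 29.
  i=7: a_7=5, p_7 = 5*134 + 37 = 707, q_7 = 5*29 + 8 = 153.
q_7 = 153 > 36, so the last convergent with denominator <= 36 is p_6/q_6 = 134/29.
The closest fraction with denominator <= 36 is either p_6/q_6 or the intermediate fraction (k*p_6 + p_5)/(k*q_6 + q_5) with the largest k >= 1 whose denominator stays <= 36; these approach x as k grows, and every other convergent or intermediate fraction in range is farther away.
Largest k: floor((36 - q_5)/q_6) = floor((36 - 8)/29) = 0.
Since k = 0, no intermediate fraction beyond p_6/q_6 has denominator <= 36, so the convergent 134/29 is the closest (its error is |707*29 - 134*153|/(153*29) = 1/4437).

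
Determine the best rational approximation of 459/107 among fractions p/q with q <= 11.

Expand x = 459/107 as a continued fraction with the Euclidean algorithm:
  459 = 4*107 + 31, so a_0 = 4.
  107 = 3*31 + 14, so a_1 = 3.
  31 = 2*14 + 3, so a_2 = 2.
  14 = 4*3 + 2, so a_3 = 4.
  3 = 1*2 + 1, so a_4 = 1.
  2 = 2*1 + 0, so a_5 = 2.
so x = [4; 3, 2, 4, 1, 2].
Convergents (p_i = a_i*p_{i-1} + p_{i-2}, q_i = a_i*q_{i-1} + q_{i-2} with p_{-2}=0, p_{-1}=1, q_{-2}=1, q_{-1}=0), until the denominator exceeds 11:
  i=0: a_0=4, p_0 = 4*1 + 0 = 4, q_0 = 4*0 + 1 = 1.
  i=1: a_1=3, p_1 = 3*4 + 1 = 13, q_1 = 3*1 + 0 = 3.
  i=2: a_2=2, p_2 = 2*13 + 4 = 30, q_2 = 2*3 + 1 = 7.
  i=3: a_3=4, p_3 = 4*30 + 13 = 133, q_3 = 4*7 + 3 = 31.
q_3 = 31 > 11, so the last convergent with denominator <= 11 is p_2/q_2 = 30/7.
The closest fraction with denominator <= 11 is either p_2/q_2 or the intermediate fraction (k*p_2 + p_1)/(k*q_2 + q_1) with the largest k >= 1 whose denominator stays <= 11; these approach x as k grows, and every other convergent or intermediate fraction in range is farther away.
Largest k: floor((11 - q_1)/q_2) = floor((11 - 3)/7) = 1.
That gives (1*30 + 13)/(1*7 + 3) = 43/10.
Compare the errors: |x - 30/7| = |459*7 - 30*107|/(107*7) = 3/749, and |x - 43/10| = |459*10 - 43*107|/(107*10) = 11/1070.
Cross-multiplying, 3*1070 = 3210 < 8239 = 11*749, so 3/749 is smaller: the convergent 30/7 is closer to x than 43/10.

30/7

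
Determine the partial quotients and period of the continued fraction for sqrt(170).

Write x_i = (sqrt(170) + m_i)/d_i with (m_0, d_0) = (0, 1). a_0 = floor(sqrt(170)) = 13, since 13^2 = 169 <= 170 < 196 = 14^2.
Iterate m_{i+1} = d_i*a_i - m_i, d_{i+1} = (170 - m_{i+1}^2)/d_i, a_{i+1} = floor((a_0 + m_{i+1})/d_{i+1}):
  m_1 = 1*13 - 0 = 13, d_1 = (170 - 13^2)/1 = 1/1 = 1, a_1 = floor((13 + 13)/1) = 26.
  m_2 = 1*26 - 13 = 13, d_2 = (170 - 13^2)/1 = 1/1 = 1: (m_2, d_2) = (m_1, d_1) = (13, 1), so from here the quotient a_1 repeats; the period length is 1.
Hence the expansion of sqrt(170) is a_0 = 13 followed by the repeating block 26 (period 1).

[13; (26)]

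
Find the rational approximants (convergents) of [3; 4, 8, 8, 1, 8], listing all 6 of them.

Using the convergent recurrence p_i = a_i*p_{i-1} + p_{i-2}, q_i = a_i*q_{i-1} + q_{i-2} with p_{-2}=0, p_{-1}=1, q_{-2}=1, q_{-1}=0:
  i=0: a_0=3, p_0 = 3*1 + 0 = 3, q_0 = 3*0 + 1 = 1.
  i=1: a_1=4, p_1 = 4*3 + 1 = 13, q_1 = 4*1 + 0 = 4.
  i=2: a_2=8, p_2 = 8*13 + 3 = 107, q_2 = 8*4 + 1 = 33.
  i=3: a_3=8, p_3 = 8*107 + 13 = 869, q_3 = 8*33 + 4 = 268.
  i=4: a_4=1, p_4 = 1*869 + 107 = 976, q_4 = 1*268 + 33 = 301.
  i=5: a_5=8, p_5 = 8*976 + 869 = 8677, q_5 = 8*301 + 268 = 2676.

3/1, 13/4, 107/33, 869/268, 976/301, 8677/2676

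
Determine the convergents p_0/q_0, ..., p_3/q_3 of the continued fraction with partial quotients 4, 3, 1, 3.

Using the convergent recurrence p_i = a_i*p_{i-1} + p_{i-2}, q_i = a_i*q_{i-1} + q_{i-2} with p_{-2}=0, p_{-1}=1, q_{-2}=1, q_{-1}=0:
  i=0: a_0=4, p_0 = 4*1 + 0 = 4, q_0 = 4*0 + 1 = 1.
  i=1: a_1=3, p_1 = 3*4 + 1 = 13, q_1 = 3*1 + 0 = 3.
  i=2: a_2=1, p_2 = 1*13 + 4 = 17, q_2 = 1*3 + 1 = 4.
  i=3: a_3=3, p_3 = 3*17 + 13 = 64, q_3 = 3*4 + 3 = 15.

4/1, 13/3, 17/4, 64/15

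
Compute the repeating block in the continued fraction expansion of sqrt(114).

[10; (1, 2, 10, 2, 1, 20)]

Write x_i = (sqrt(114) + m_i)/d_i with (m_0, d_0) = (0, 1). a_0 = floor(sqrt(114)) = 10, since 10^2 = 100 <= 114 < 121 = 11^2.
Iterate m_{i+1} = d_i*a_i - m_i, d_{i+1} = (114 - m_{i+1}^2)/d_i, a_{i+1} = floor((a_0 + m_{i+1})/d_{i+1}):
  m_1 = 1*10 - 0 = 10, d_1 = (114 - 10^2)/1 = 14/1 = 14, a_1 = floor((10 + 10)/14) = 1.
  m_2 = 14*1 - 10 = 4, d_2 = (114 - 4^2)/14 = 98/14 = 7, a_2 = floor((10 + 4)/7) = 2.
  m_3 = 7*2 - 4 = 10, d_3 = (114 - 10^2)/7 = 14/7 = 2, a_3 = floor((10 + 10)/2) = 10.
  m_4 = 2*10 - 10 = 10, d_4 = (114 - 10^2)/2 = 14/2 = 7, a_4 = floor((10 + 10)/7) = 2.
  m_5 = 7*2 - 10 = 4, d_5 = (114 - 4^2)/7 = 98/7 = 14, a_5 = floor((10 + 4)/14) = 1.
  m_6 = 14*1 - 4 = 10, d_6 = (114 - 10^2)/14 = 14/14 = 1, a_6 = floor((10 + 10)/1) = 20.
  m_7 = 1*20 - 10 = 10, d_7 = (114 - 10^2)/1 = 14/1 = 14: (m_7, d_7) = (m_1, d_1) = (10, 14), so from here the quotients repeat a_1, ..., a_6; the period length is 6.
Hence the expansion of sqrt(114) is a_0 = 10 followed by the repeating block 1, 2, 10, 2, 1, 20 (period 6).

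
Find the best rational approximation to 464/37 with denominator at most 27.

301/24

Expand x = 464/37 as a continued fraction with the Euclidean algorithm:
  464 = 12*37 + 20, so a_0 = 12.
  37 = 1*20 + 17, so a_1 = 1.
  20 = 1*17 + 3, so a_2 = 1.
  17 = 5*3 + 2, so a_3 = 5.
  3 = 1*2 + 1, so a_4 = 1.
  2 = 2*1 + 0, so a_5 = 2.
so x = [12; 1, 1, 5, 1, 2].
Convergents (p_i = a_i*p_{i-1} + p_{i-2}, q_i = a_i*q_{i-1} + q_{i-2} with p_{-2}=0, p_{-1}=1, q_{-2}=1, q_{-1}=0), until the denominator exceeds 27:
  i=0: a_0=12, p_0 = 12*1 + 0 = 12, q_0 = 12*0 + 1 = 1.
  i=1: a_1=1, p_1 = 1*12 + 1 = 13, q_1 = 1*1 + 0 = 1.
  i=2: a_2=1, p_2 = 1*13 + 12 = 25, q_2 = 1*1 + 1 = 2.
  i=3: a_3=5, p_3 = 5*25 + 13 = 138, q_3 = 5*2 + 1 = 11.
  i=4: a_4=1, p_4 = 1*138 + 25 = 163, q_4 = 1*11 + 2 = 13.
  i=5: a_5=2, p_5 = 2*163 + 138 = 464, q_5 = 2*13 + 11 = 37.
q_5 = 37 > 27, so the last convergent with denominator <= 27 is p_4/q_4 = 163/13.
The closest fraction with denominator <= 27 is either p_4/q_4 or the intermediate fraction (k*p_4 + p_3)/(k*q_4 + q_3) with the largest k >= 1 whose denominator stays <= 27; these approach x as k grows, and every other convergent or intermediate fraction in range is farther away.
Largest k: floor((27 - q_3)/q_4) = floor((27 - 11)/13) = 1.
That gives (1*163 + 138)/(1*13 + 11) = 301/24.
Compare the errors: |x - 163/13| = |464*13 - 163*37|/(37*13) = 1/481, and |x - 301/24| = |464*24 - 301*37|/(37*24) = 1/888.
Cross-multiplying, 1*481 = 481 < 888 = 1*888, so 1/888 is smaller: the intermediate fraction 301/24 is closer to x than 163/13.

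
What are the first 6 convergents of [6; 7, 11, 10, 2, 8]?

6/1, 43/7, 479/78, 4833/787, 10145/1652, 85993/14003

Using the convergent recurrence p_i = a_i*p_{i-1} + p_{i-2}, q_i = a_i*q_{i-1} + q_{i-2} with p_{-2}=0, p_{-1}=1, q_{-2}=1, q_{-1}=0:
  i=0: a_0=6, p_0 = 6*1 + 0 = 6, q_0 = 6*0 + 1 = 1.
  i=1: a_1=7, p_1 = 7*6 + 1 = 43, q_1 = 7*1 + 0 = 7.
  i=2: a_2=11, p_2 = 11*43 + 6 = 479, q_2 = 11*7 + 1 = 78.
  i=3: a_3=10, p_3 = 10*479 + 43 = 4833, q_3 = 10*78 + 7 = 787.
  i=4: a_4=2, p_4 = 2*4833 + 479 = 10145, q_4 = 2*787 + 78 = 1652.
  i=5: a_5=8, p_5 = 8*10145 + 4833 = 85993, q_5 = 8*1652 + 787 = 14003.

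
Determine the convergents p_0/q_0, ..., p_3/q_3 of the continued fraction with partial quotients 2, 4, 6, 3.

2/1, 9/4, 56/25, 177/79

Using the convergent recurrence p_i = a_i*p_{i-1} + p_{i-2}, q_i = a_i*q_{i-1} + q_{i-2} with p_{-2}=0, p_{-1}=1, q_{-2}=1, q_{-1}=0:
  i=0: a_0=2, p_0 = 2*1 + 0 = 2, q_0 = 2*0 + 1 = 1.
  i=1: a_1=4, p_1 = 4*2 + 1 = 9, q_1 = 4*1 + 0 = 4.
  i=2: a_2=6, p_2 = 6*9 + 2 = 56, q_2 = 6*4 + 1 = 25.
  i=3: a_3=3, p_3 = 3*56 + 9 = 177, q_3 = 3*25 + 4 = 79.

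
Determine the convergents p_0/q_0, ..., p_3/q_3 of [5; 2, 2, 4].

5/1, 11/2, 27/5, 119/22

Using the convergent recurrence p_i = a_i*p_{i-1} + p_{i-2}, q_i = a_i*q_{i-1} + q_{i-2} with p_{-2}=0, p_{-1}=1, q_{-2}=1, q_{-1}=0:
  i=0: a_0=5, p_0 = 5*1 + 0 = 5, q_0 = 5*0 + 1 = 1.
  i=1: a_1=2, p_1 = 2*5 + 1 = 11, q_1 = 2*1 + 0 = 2.
  i=2: a_2=2, p_2 = 2*11 + 5 = 27, q_2 = 2*2 + 1 = 5.
  i=3: a_3=4, p_3 = 4*27 + 11 = 119, q_3 = 4*5 + 2 = 22.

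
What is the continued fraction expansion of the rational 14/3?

Run the Euclidean algorithm on 14 and 3; the successive quotients are the partial quotients a_0, a_1, ... (each step inverts the fractional part left over by the previous one):
  14 = 4*3 + 2, so a_0 = 4.
  3 = 1*2 + 1, so a_1 = 1.
  2 = 2*1 + 0, so a_2 = 2.
The remainder reaches 0 after 3 divisions, so the expansion has 3 partial quotients, read off in order.

[4; 1, 2]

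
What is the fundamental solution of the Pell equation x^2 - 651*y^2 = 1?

(x, y) = (1735, 68)

First expand sqrt(651) as a continued fraction. With x_i = (sqrt(651) + m_i)/d_i and (m_0, d_0) = (0, 1): a_0 = floor(sqrt(651)) = 25, since 25^2 = 625 <= 651 < 676 = 26^2.
Iterate m_{i+1} = d_i*a_i - m_i, d_{i+1} = (651 - m_{i+1}^2)/d_i, a_{i+1} = floor((a_0 + m_{i+1})/d_{i+1}):
  m_1 = 1*25 - 0 = 25, d_1 = (651 - 25^2)/1 = 26/1 = 26, a_1 = floor((25 + 25)/26) = 1.
  m_2 = 26*1 - 25 = 1, d_2 = (651 - 1^2)/26 = 650/26 = 25, a_2 = floor((25 + 1)/25) = 1.
  m_3 = 25*1 - 1 = 24, d_3 = (651 - 24^2)/25 = 75/25 = 3, a_3 = floor((25 + 24)/3) = 16.
  m_4 = 3*16 - 24 = 24, d_4 = (651 - 24^2)/3 = 75/3 = 25, a_4 = floor((25 + 24)/25) = 1.
  m_5 = 25*1 - 24 = 1, d_5 = (651 - 1^2)/25 = 650/25 = 26, a_5 = floor((25 + 1)/26) = 1.
  m_6 = 26*1 - 1 = 25, d_6 = (651 - 25^2)/26 = 26/26 = 1, a_6 = floor((25 + 25)/1) = 50.
  m_7 = 1*50 - 25 = 25, d_7 = (651 - 25^2)/1 = 26/1 = 26: (m_7, d_7) = (m_1, d_1) = (25, 26), so from here the quotients repeat a_1, ..., a_6; the period length is 6.
So sqrt(651) = [25; (1, 1, 16, 1, 1, 50)] with period length k = 6.
k is even, so the fundamental solution of x^2 - 651y^2 = 1 is (p_{k-1}, q_{k-1}) = (p_5, q_5); compute convergents through index 5.
Convergents (p_i = a_i*p_{i-1} + p_{i-2}, q_i = a_i*q_{i-1} + q_{i-2} with p_{-2}=0, p_{-1}=1, q_{-2}=1, q_{-1}=0):
  i=0: a_0=25, p_0 = 25*1 + 0 = 25, q_0 = 25*0 + 1 = 1.
  i=1: a_1=1, p_1 = 1*25 + 1 = 26, q_1 = 1*1 + 0 = 1.
  i=2: a_2=1, p_2 = 1*26 + 25 = 51, q_2 = 1*1 + 1 = 2.
  i=3: a_3=16, p_3 = 16*51 + 26 = 842, q_3 = 16*2 + 1 = 33.
  i=4: a_4=1, p_4 = 1*842 + 51 = 893, q_4 = 1*33 + 2 = 35.
  i=5: a_5=1, p_5 = 1*893 + 842 = 1735, q_5 = 1*35 + 33 = 68.
Check: 1735^2 - 651*68^2 = 3010225 - 3010224 = 1, so (x, y) = (1735, 68) solves the equation, and by the theorem it is the least positive solution.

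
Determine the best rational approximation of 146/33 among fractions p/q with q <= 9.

31/7

Expand x = 146/33 as a continued fraction with the Euclidean algorithm:
  146 = 4*33 + 14, so a_0 = 4.
  33 = 2*14 + 5, so a_1 = 2.
  14 = 2*5 + 4, so a_2 = 2.
  5 = 1*4 + 1, so a_3 = 1.
  4 = 4*1 + 0, so a_4 = 4.
so x = [4; 2, 2, 1, 4].
Convergents (p_i = a_i*p_{i-1} + p_{i-2}, q_i = a_i*q_{i-1} + q_{i-2} with p_{-2}=0, p_{-1}=1, q_{-2}=1, q_{-1}=0), until the denominator exceeds 9:
  i=0: a_0=4, p_0 = 4*1 + 0 = 4, q_0 = 4*0 + 1 = 1.
  i=1: a_1=2, p_1 = 2*4 + 1 = 9, q_1 = 2*1 + 0 = 2.
  i=2: a_2=2, p_2 = 2*9 + 4 = 22, q_2 = 2*2 + 1 = 5.
  i=3: a_3=1, p_3 = 1*22 + 9 = 31, q_3 = 1*5 + 2 = 7.
  i=4: a_4=4, p_4 = 4*31 + 22 = 146, q_4 = 4*7 + 5 = 33.
q_4 = 33 > 9, so the last convergent with denominator <= 9 is p_3/q_3 = 31/7.
The closest fraction with denominator <= 9 is either p_3/q_3 or the intermediate fraction (k*p_3 + p_2)/(k*q_3 + q_2) with the largest k >= 1 whose denominator stays <= 9; these approach x as k grows, and every other convergent or intermediate fraction in range is farther away.
Largest k: floor((9 - q_2)/q_3) = floor((9 - 5)/7) = 0.
Since k = 0, no intermediate fraction beyond p_3/q_3 has denominator <= 9, so the convergent 31/7 is the closest (its error is |146*7 - 31*33|/(33*7) = 1/231).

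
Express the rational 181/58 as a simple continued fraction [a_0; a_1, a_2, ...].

[3; 8, 3, 2]

Run the Euclidean algorithm on 181 and 58; the successive quotients are the partial quotients a_0, a_1, ... (each step inverts the fractional part left over by the previous one):
  181 = 3*58 + 7, so a_0 = 3.
  58 = 8*7 + 2, so a_1 = 8.
  7 = 3*2 + 1, so a_2 = 3.
  2 = 2*1 + 0, so a_3 = 2.
The remainder reaches 0 after 4 divisions, so the expansion has 4 partial quotients, read off in order.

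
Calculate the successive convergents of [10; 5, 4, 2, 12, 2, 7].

10/1, 51/5, 214/21, 479/47, 5962/585, 12403/1217, 92783/9104

Using the convergent recurrence p_i = a_i*p_{i-1} + p_{i-2}, q_i = a_i*q_{i-1} + q_{i-2} with p_{-2}=0, p_{-1}=1, q_{-2}=1, q_{-1}=0:
  i=0: a_0=10, p_0 = 10*1 + 0 = 10, q_0 = 10*0 + 1 = 1.
  i=1: a_1=5, p_1 = 5*10 + 1 = 51, q_1 = 5*1 + 0 = 5.
  i=2: a_2=4, p_2 = 4*51 + 10 = 214, q_2 = 4*5 + 1 = 21.
  i=3: a_3=2, p_3 = 2*214 + 51 = 479, q_3 = 2*21 + 5 = 47.
  i=4: a_4=12, p_4 = 12*479 + 214 = 5962, q_4 = 12*47 + 21 = 585.
  i=5: a_5=2, p_5 = 2*5962 + 479 = 12403, q_5 = 2*585 + 47 = 1217.
  i=6: a_6=7, p_6 = 7*12403 + 5962 = 92783, q_6 = 7*1217 + 585 = 9104.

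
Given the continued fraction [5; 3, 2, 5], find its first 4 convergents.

5/1, 16/3, 37/7, 201/38

Using the convergent recurrence p_i = a_i*p_{i-1} + p_{i-2}, q_i = a_i*q_{i-1} + q_{i-2} with p_{-2}=0, p_{-1}=1, q_{-2}=1, q_{-1}=0:
  i=0: a_0=5, p_0 = 5*1 + 0 = 5, q_0 = 5*0 + 1 = 1.
  i=1: a_1=3, p_1 = 3*5 + 1 = 16, q_1 = 3*1 + 0 = 3.
  i=2: a_2=2, p_2 = 2*16 + 5 = 37, q_2 = 2*3 + 1 = 7.
  i=3: a_3=5, p_3 = 5*37 + 16 = 201, q_3 = 5*7 + 3 = 38.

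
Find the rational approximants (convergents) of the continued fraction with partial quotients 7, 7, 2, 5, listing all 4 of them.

Using the convergent recurrence p_i = a_i*p_{i-1} + p_{i-2}, q_i = a_i*q_{i-1} + q_{i-2} with p_{-2}=0, p_{-1}=1, q_{-2}=1, q_{-1}=0:
  i=0: a_0=7, p_0 = 7*1 + 0 = 7, q_0 = 7*0 + 1 = 1.
  i=1: a_1=7, p_1 = 7*7 + 1 = 50, q_1 = 7*1 + 0 = 7.
  i=2: a_2=2, p_2 = 2*50 + 7 = 107, q_2 = 2*7 + 1 = 15.
  i=3: a_3=5, p_3 = 5*107 + 50 = 585, q_3 = 5*15 + 7 = 82.

7/1, 50/7, 107/15, 585/82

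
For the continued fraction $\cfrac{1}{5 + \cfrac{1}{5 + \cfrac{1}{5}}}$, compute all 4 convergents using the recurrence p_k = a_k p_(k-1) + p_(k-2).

Using the convergent recurrence p_i = a_i*p_{i-1} + p_{i-2}, q_i = a_i*q_{i-1} + q_{i-2} with p_{-2}=0, p_{-1}=1, q_{-2}=1, q_{-1}=0:
  i=0: a_0=0, p_0 = 0*1 + 0 = 0, q_0 = 0*0 + 1 = 1.
  i=1: a_1=5, p_1 = 5*0 + 1 = 1, q_1 = 5*1 + 0 = 5.
  i=2: a_2=5, p_2 = 5*1 + 0 = 5, q_2 = 5*5 + 1 = 26.
  i=3: a_3=5, p_3 = 5*5 + 1 = 26, q_3 = 5*26 + 5 = 135.

0/1, 1/5, 5/26, 26/135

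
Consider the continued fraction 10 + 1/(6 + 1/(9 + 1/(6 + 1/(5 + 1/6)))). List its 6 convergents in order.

Using the convergent recurrence p_i = a_i*p_{i-1} + p_{i-2}, q_i = a_i*q_{i-1} + q_{i-2} with p_{-2}=0, p_{-1}=1, q_{-2}=1, q_{-1}=0:
  i=0: a_0=10, p_0 = 10*1 + 0 = 10, q_0 = 10*0 + 1 = 1.
  i=1: a_1=6, p_1 = 6*10 + 1 = 61, q_1 = 6*1 + 0 = 6.
  i=2: a_2=9, p_2 = 9*61 + 10 = 559, q_2 = 9*6 + 1 = 55.
  i=3: a_3=6, p_3 = 6*559 + 61 = 3415, q_3 = 6*55 + 6 = 336.
  i=4: a_4=5, p_4 = 5*3415 + 559 = 17634, q_4 = 5*336 + 55 = 1735.
  i=5: a_5=6, p_5 = 6*17634 + 3415 = 109219, q_5 = 6*1735 + 336 = 10746.

10/1, 61/6, 559/55, 3415/336, 17634/1735, 109219/10746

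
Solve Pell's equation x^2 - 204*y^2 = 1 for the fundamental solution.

(x, y) = (4999, 350)

First expand sqrt(204) as a continued fraction. With x_i = (sqrt(204) + m_i)/d_i and (m_0, d_0) = (0, 1): a_0 = floor(sqrt(204)) = 14, since 14^2 = 196 <= 204 < 225 = 15^2.
Iterate m_{i+1} = d_i*a_i - m_i, d_{i+1} = (204 - m_{i+1}^2)/d_i, a_{i+1} = floor((a_0 + m_{i+1})/d_{i+1}):
  m_1 = 1*14 - 0 = 14, d_1 = (204 - 14^2)/1 = 8/1 = 8, a_1 = floor((14 + 14)/8) = 3.
  m_2 = 8*3 - 14 = 10, d_2 = (204 - 10^2)/8 = 104/8 = 13, a_2 = floor((14 + 10)/13) = 1.
  m_3 = 13*1 - 10 = 3, d_3 = (204 - 3^2)/13 = 195/13 = 15, a_3 = floor((14 + 3)/15) = 1.
  m_4 = 15*1 - 3 = 12, d_4 = (204 - 12^2)/15 = 60/15 = 4, a_4 = floor((14 + 12)/4) = 6.
  m_5 = 4*6 - 12 = 12, d_5 = (204 - 12^2)/4 = 60/4 = 15, a_5 = floor((14 + 12)/15) = 1.
  m_6 = 15*1 - 12 = 3, d_6 = (204 - 3^2)/15 = 195/15 = 13, a_6 = floor((14 + 3)/13) = 1.
  m_7 = 13*1 - 3 = 10, d_7 = (204 - 10^2)/13 = 104/13 = 8, a_7 = floor((14 + 10)/8) = 3.
  m_8 = 8*3 - 10 = 14, d_8 = (204 - 14^2)/8 = 8/8 = 1, a_8 = floor((14 + 14)/1) = 28.
  m_9 = 1*28 - 14 = 14, d_9 = (204 - 14^2)/1 = 8/1 = 8: (m_9, d_9) = (m_1, d_1) = (14, 8), so from here the quotients repeat a_1, ..., a_8; the period length is 8.
So sqrt(204) = [14; (3, 1, 1, 6, 1, 1, 3, 28)] with period length k = 8.
k is even, so the fundamental solution of x^2 - 204y^2 = 1 is (p_{k-1}, q_{k-1}) = (p_7, q_7); compute convergents through index 7.
Convergents (p_i = a_i*p_{i-1} + p_{i-2}, q_i = a_i*q_{i-1} + q_{i-2} with p_{-2}=0, p_{-1}=1, q_{-2}=1, q_{-1}=0):
  i=0: a_0=14, p_0 = 14*1 + 0 = 14, q_0 = 14*0 + 1 = 1.
  i=1: a_1=3, p_1 = 3*14 + 1 = 43, q_1 = 3*1 + 0 = 3.
  i=2: a_2=1, p_2 = 1*43 + 14 = 57, q_2 = 1*3 + 1 = 4.
  i=3: a_3=1, p_3 = 1*57 + 43 = 100, q_3 = 1*4 + 3 = 7.
  i=4: a_4=6, p_4 = 6*100 + 57 = 657, q_4 = 6*7 + 4 = 46.
  i=5: a_5=1, p_5 = 1*657 + 100 = 757, q_5 = 1*46 + 7 = 53.
  i=6: a_6=1, p_6 = 1*757 + 657 = 1414, q_6 = 1*53 + 46 = 99.
  i=7: a_7=3, p_7 = 3*1414 + 757 = 4999, q_7 = 3*99 + 53 = 350.
Check: 4999^2 - 204*350^2 = 24990001 - 24990000 = 1, so (x, y) = (4999, 350) solves the equation, and by the theorem it is the least positive solution.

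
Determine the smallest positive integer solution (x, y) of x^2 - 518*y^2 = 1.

First expand sqrt(518) as a continued fraction. With x_i = (sqrt(518) + m_i)/d_i and (m_0, d_0) = (0, 1): a_0 = floor(sqrt(518)) = 22, since 22^2 = 484 <= 518 < 529 = 23^2.
Iterate m_{i+1} = d_i*a_i - m_i, d_{i+1} = (518 - m_{i+1}^2)/d_i, a_{i+1} = floor((a_0 + m_{i+1})/d_{i+1}):
  m_1 = 1*22 - 0 = 22, d_1 = (518 - 22^2)/1 = 34/1 = 34, a_1 = floor((22 + 22)/34) = 1.
  m_2 = 34*1 - 22 = 12, d_2 = (518 - 12^2)/34 = 374/34 = 11, a_2 = floor((22 + 12)/11) = 3.
  m_3 = 11*3 - 12 = 21, d_3 = (518 - 21^2)/11 = 77/11 = 7, a_3 = floor((22 + 21)/7) = 6.
  m_4 = 7*6 - 21 = 21, d_4 = (518 - 21^2)/7 = 77/7 = 11, a_4 = floor((22 + 21)/11) = 3.
  m_5 = 11*3 - 21 = 12, d_5 = (518 - 12^2)/11 = 374/11 = 34, a_5 = floor((22 + 12)/34) = 1.
  m_6 = 34*1 - 12 = 22, d_6 = (518 - 22^2)/34 = 34/34 = 1, a_6 = floor((22 + 22)/1) = 44.
  m_7 = 1*44 - 22 = 22, d_7 = (518 - 22^2)/1 = 34/1 = 34: (m_7, d_7) = (m_1, d_1) = (22, 34), so from here the quotients repeat a_1, ..., a_6; the period length is 6.
So sqrt(518) = [22; (1, 3, 6, 3, 1, 44)] with period length k = 6.
k is even, so the fundamental solution of x^2 - 518y^2 = 1 is (p_{k-1}, q_{k-1}) = (p_5, q_5); compute convergents through index 5.
Convergents (p_i = a_i*p_{i-1} + p_{i-2}, q_i = a_i*q_{i-1} + q_{i-2} with p_{-2}=0, p_{-1}=1, q_{-2}=1, q_{-1}=0):
  i=0: a_0=22, p_0 = 22*1 + 0 = 22, q_0 = 22*0 + 1 = 1.
  i=1: a_1=1, p_1 = 1*22 + 1 = 23, q_1 = 1*1 + 0 = 1.
  i=2: a_2=3, p_2 = 3*23 + 22 = 91, q_2 = 3*1 + 1 = 4.
  i=3: a_3=6, p_3 = 6*91 + 23 = 569, q_3 = 6*4 + 1 = 25.
  i=4: a_4=3, p_4 = 3*569 + 91 = 1798, q_4 = 3*25 + 4 = 79.
  i=5: a_5=1, p_5 = 1*1798 + 569 = 2367, q_5 = 1*79 + 25 = 104.
Check: 2367^2 - 518*104^2 = 5602689 - 5602688 = 1, so (x, y) = (2367, 104) solves the equation, and by the theorem it is the least positive solution.

(x, y) = (2367, 104)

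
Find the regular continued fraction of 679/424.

Run the Euclidean algorithm on 679 and 424; the successive quotients are the partial quotients a_0, a_1, ... (each step inverts the fractional part left over by the previous one):
  679 = 1*424 + 255, so a_0 = 1.
  424 = 1*255 + 169, so a_1 = 1.
  255 = 1*169 + 86, so a_2 = 1.
  169 = 1*86 + 83, so a_3 = 1.
  86 = 1*83 + 3, so a_4 = 1.
  83 = 27*3 + 2, so a_5 = 27.
  3 = 1*2 + 1, so a_6 = 1.
  2 = 2*1 + 0, so a_7 = 2.
The remainder reaches 0 after 8 divisions, so the expansion has 8 partial quotients, read off in order.

[1; 1, 1, 1, 1, 27, 1, 2]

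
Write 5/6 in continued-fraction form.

Run the Euclidean algorithm on 5 and 6; the successive quotients are the partial quotients a_0, a_1, ... (each step inverts the fractional part left over by the previous one):
  5 = 0*6 + 5, so a_0 = 0.
  6 = 1*5 + 1, so a_1 = 1.
  5 = 5*1 + 0, so a_2 = 5.
The remainder reaches 0 after 3 divisions, so the expansion has 3 partial quotients, read off in order.

[0; 1, 5]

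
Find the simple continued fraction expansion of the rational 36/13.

[2; 1, 3, 3]

Run the Euclidean algorithm on 36 and 13; the successive quotients are the partial quotients a_0, a_1, ... (each step inverts the fractional part left over by the previous one):
  36 = 2*13 + 10, so a_0 = 2.
  13 = 1*10 + 3, so a_1 = 1.
  10 = 3*3 + 1, so a_2 = 3.
  3 = 3*1 + 0, so a_3 = 3.
The remainder reaches 0 after 4 divisions, so the expansion has 4 partial quotients, read off in order.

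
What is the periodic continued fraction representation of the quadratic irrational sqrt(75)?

Write x_i = (sqrt(75) + m_i)/d_i with (m_0, d_0) = (0, 1). a_0 = floor(sqrt(75)) = 8, since 8^2 = 64 <= 75 < 81 = 9^2.
Iterate m_{i+1} = d_i*a_i - m_i, d_{i+1} = (75 - m_{i+1}^2)/d_i, a_{i+1} = floor((a_0 + m_{i+1})/d_{i+1}):
  m_1 = 1*8 - 0 = 8, d_1 = (75 - 8^2)/1 = 11/1 = 11, a_1 = floor((8 + 8)/11) = 1.
  m_2 = 11*1 - 8 = 3, d_2 = (75 - 3^2)/11 = 66/11 = 6, a_2 = floor((8 + 3)/6) = 1.
  m_3 = 6*1 - 3 = 3, d_3 = (75 - 3^2)/6 = 66/6 = 11, a_3 = floor((8 + 3)/11) = 1.
  m_4 = 11*1 - 3 = 8, d_4 = (75 - 8^2)/11 = 11/11 = 1, a_4 = floor((8 + 8)/1) = 16.
  m_5 = 1*16 - 8 = 8, d_5 = (75 - 8^2)/1 = 11/1 = 11: (m_5, d_5) = (m_1, d_1) = (8, 11), so from here the quotients repeat a_1, ..., a_4; the period length is 4.
Hence the expansion of sqrt(75) is a_0 = 8 followed by the repeating block 1, 1, 1, 16 (period 4).

[8; (1, 1, 1, 16)]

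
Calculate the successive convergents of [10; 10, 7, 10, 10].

10/1, 101/10, 717/71, 7271/720, 73427/7271

Using the convergent recurrence p_i = a_i*p_{i-1} + p_{i-2}, q_i = a_i*q_{i-1} + q_{i-2} with p_{-2}=0, p_{-1}=1, q_{-2}=1, q_{-1}=0:
  i=0: a_0=10, p_0 = 10*1 + 0 = 10, q_0 = 10*0 + 1 = 1.
  i=1: a_1=10, p_1 = 10*10 + 1 = 101, q_1 = 10*1 + 0 = 10.
  i=2: a_2=7, p_2 = 7*101 + 10 = 717, q_2 = 7*10 + 1 = 71.
  i=3: a_3=10, p_3 = 10*717 + 101 = 7271, q_3 = 10*71 + 10 = 720.
  i=4: a_4=10, p_4 = 10*7271 + 717 = 73427, q_4 = 10*720 + 71 = 7271.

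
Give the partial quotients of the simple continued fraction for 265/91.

Run the Euclidean algorithm on 265 and 91; the successive quotients are the partial quotients a_0, a_1, ... (each step inverts the fractional part left over by the previous one):
  265 = 2*91 + 83, so a_0 = 2.
  91 = 1*83 + 8, so a_1 = 1.
  83 = 10*8 + 3, so a_2 = 10.
  8 = 2*3 + 2, so a_3 = 2.
  3 = 1*2 + 1, so a_4 = 1.
  2 = 2*1 + 0, so a_5 = 2.
The remainder reaches 0 after 6 divisions, so the expansion has 6 partial quotients, read off in order.

[2; 1, 10, 2, 1, 2]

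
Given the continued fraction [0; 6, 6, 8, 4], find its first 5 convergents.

0/1, 1/6, 6/37, 49/302, 202/1245

Using the convergent recurrence p_i = a_i*p_{i-1} + p_{i-2}, q_i = a_i*q_{i-1} + q_{i-2} with p_{-2}=0, p_{-1}=1, q_{-2}=1, q_{-1}=0:
  i=0: a_0=0, p_0 = 0*1 + 0 = 0, q_0 = 0*0 + 1 = 1.
  i=1: a_1=6, p_1 = 6*0 + 1 = 1, q_1 = 6*1 + 0 = 6.
  i=2: a_2=6, p_2 = 6*1 + 0 = 6, q_2 = 6*6 + 1 = 37.
  i=3: a_3=8, p_3 = 8*6 + 1 = 49, q_3 = 8*37 + 6 = 302.
  i=4: a_4=4, p_4 = 4*49 + 6 = 202, q_4 = 4*302 + 37 = 1245.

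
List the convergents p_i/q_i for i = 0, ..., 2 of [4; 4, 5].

Using the convergent recurrence p_i = a_i*p_{i-1} + p_{i-2}, q_i = a_i*q_{i-1} + q_{i-2} with p_{-2}=0, p_{-1}=1, q_{-2}=1, q_{-1}=0:
  i=0: a_0=4, p_0 = 4*1 + 0 = 4, q_0 = 4*0 + 1 = 1.
  i=1: a_1=4, p_1 = 4*4 + 1 = 17, q_1 = 4*1 + 0 = 4.
  i=2: a_2=5, p_2 = 5*17 + 4 = 89, q_2 = 5*4 + 1 = 21.

4/1, 17/4, 89/21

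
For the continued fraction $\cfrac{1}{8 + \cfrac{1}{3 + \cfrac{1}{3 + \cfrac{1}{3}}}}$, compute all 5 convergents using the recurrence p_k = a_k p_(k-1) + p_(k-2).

0/1, 1/8, 3/25, 10/83, 33/274

Using the convergent recurrence p_i = a_i*p_{i-1} + p_{i-2}, q_i = a_i*q_{i-1} + q_{i-2} with p_{-2}=0, p_{-1}=1, q_{-2}=1, q_{-1}=0:
  i=0: a_0=0, p_0 = 0*1 + 0 = 0, q_0 = 0*0 + 1 = 1.
  i=1: a_1=8, p_1 = 8*0 + 1 = 1, q_1 = 8*1 + 0 = 8.
  i=2: a_2=3, p_2 = 3*1 + 0 = 3, q_2 = 3*8 + 1 = 25.
  i=3: a_3=3, p_3 = 3*3 + 1 = 10, q_3 = 3*25 + 8 = 83.
  i=4: a_4=3, p_4 = 3*10 + 3 = 33, q_4 = 3*83 + 25 = 274.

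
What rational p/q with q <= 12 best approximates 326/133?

27/11

Expand x = 326/133 as a continued fraction with the Euclidean algorithm:
  326 = 2*133 + 60, so a_0 = 2.
  133 = 2*60 + 13, so a_1 = 2.
  60 = 4*13 + 8, so a_2 = 4.
  13 = 1*8 + 5, so a_3 = 1.
  8 = 1*5 + 3, so a_4 = 1.
  5 = 1*3 + 2, so a_5 = 1.
  3 = 1*2 + 1, so a_6 = 1.
  2 = 2*1 + 0, so a_7 = 2.
so x = [2; 2, 4, 1, 1, 1, 1, 2].
Convergents (p_i = a_i*p_{i-1} + p_{i-2}, q_i = a_i*q_{i-1} + q_{i-2} with p_{-2}=0, p_{-1}=1, q_{-2}=1, q_{-1}=0), until the denominator exceeds 12:
  i=0: a_0=2, p_0 = 2*1 + 0 = 2, q_0 = 2*0 + 1 = 1.
  i=1: a_1=2, p_1 = 2*2 + 1 = 5, q_1 = 2*1 + 0 = 2.
  i=2: a_2=4, p_2 = 4*5 + 2 = 22, q_2 = 4*2 + 1 = 9.
  i=3: a_3=1, p_3 = 1*22 + 5 = 27, q_3 = 1*9 + 2 = 11.
  i=4: a_4=1, p_4 = 1*27 + 22 = 49, q_4 = 1*11 + 9 = 20.
q_4 = 20 > 12, so the last convergent with denominator <= 12 is p_3/q_3 = 27/11.
The closest fraction with denominator <= 12 is either p_3/q_3 or the intermediate fraction (k*p_3 + p_2)/(k*q_3 + q_2) with the largest k >= 1 whose denominator stays <= 12; these approach x as k grows, and every other convergent or intermediate fraction in range is farther away.
Largest k: floor((12 - q_2)/q_3) = floor((12 - 9)/11) = 0.
Since k = 0, no intermediate fraction beyond p_3/q_3 has denominator <= 12, so the convergent 27/11 is the closest (its error is |326*11 - 27*133|/(133*11) = 5/1463).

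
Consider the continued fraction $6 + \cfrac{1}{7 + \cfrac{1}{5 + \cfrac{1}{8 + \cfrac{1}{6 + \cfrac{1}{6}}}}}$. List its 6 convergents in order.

6/1, 43/7, 221/36, 1811/295, 11087/1806, 68333/11131

Using the convergent recurrence p_i = a_i*p_{i-1} + p_{i-2}, q_i = a_i*q_{i-1} + q_{i-2} with p_{-2}=0, p_{-1}=1, q_{-2}=1, q_{-1}=0:
  i=0: a_0=6, p_0 = 6*1 + 0 = 6, q_0 = 6*0 + 1 = 1.
  i=1: a_1=7, p_1 = 7*6 + 1 = 43, q_1 = 7*1 + 0 = 7.
  i=2: a_2=5, p_2 = 5*43 + 6 = 221, q_2 = 5*7 + 1 = 36.
  i=3: a_3=8, p_3 = 8*221 + 43 = 1811, q_3 = 8*36 + 7 = 295.
  i=4: a_4=6, p_4 = 6*1811 + 221 = 11087, q_4 = 6*295 + 36 = 1806.
  i=5: a_5=6, p_5 = 6*11087 + 1811 = 68333, q_5 = 6*1806 + 295 = 11131.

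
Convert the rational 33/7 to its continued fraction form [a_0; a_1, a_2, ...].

[4; 1, 2, 2]

Run the Euclidean algorithm on 33 and 7; the successive quotients are the partial quotients a_0, a_1, ... (each step inverts the fractional part left over by the previous one):
  33 = 4*7 + 5, so a_0 = 4.
  7 = 1*5 + 2, so a_1 = 1.
  5 = 2*2 + 1, so a_2 = 2.
  2 = 2*1 + 0, so a_3 = 2.
The remainder reaches 0 after 4 divisions, so the expansion has 4 partial quotients, read off in order.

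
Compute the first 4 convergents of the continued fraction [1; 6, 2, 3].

1/1, 7/6, 15/13, 52/45

Using the convergent recurrence p_i = a_i*p_{i-1} + p_{i-2}, q_i = a_i*q_{i-1} + q_{i-2} with p_{-2}=0, p_{-1}=1, q_{-2}=1, q_{-1}=0:
  i=0: a_0=1, p_0 = 1*1 + 0 = 1, q_0 = 1*0 + 1 = 1.
  i=1: a_1=6, p_1 = 6*1 + 1 = 7, q_1 = 6*1 + 0 = 6.
  i=2: a_2=2, p_2 = 2*7 + 1 = 15, q_2 = 2*6 + 1 = 13.
  i=3: a_3=3, p_3 = 3*15 + 7 = 52, q_3 = 3*13 + 6 = 45.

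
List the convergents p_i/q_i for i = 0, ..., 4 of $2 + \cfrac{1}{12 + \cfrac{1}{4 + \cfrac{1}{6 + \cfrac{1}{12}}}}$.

Using the convergent recurrence p_i = a_i*p_{i-1} + p_{i-2}, q_i = a_i*q_{i-1} + q_{i-2} with p_{-2}=0, p_{-1}=1, q_{-2}=1, q_{-1}=0:
  i=0: a_0=2, p_0 = 2*1 + 0 = 2, q_0 = 2*0 + 1 = 1.
  i=1: a_1=12, p_1 = 12*2 + 1 = 25, q_1 = 12*1 + 0 = 12.
  i=2: a_2=4, p_2 = 4*25 + 2 = 102, q_2 = 4*12 + 1 = 49.
  i=3: a_3=6, p_3 = 6*102 + 25 = 637, q_3 = 6*49 + 12 = 306.
  i=4: a_4=12, p_4 = 12*637 + 102 = 7746, q_4 = 12*306 + 49 = 3721.

2/1, 25/12, 102/49, 637/306, 7746/3721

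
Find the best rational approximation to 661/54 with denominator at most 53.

Expand x = 661/54 as a continued fraction with the Euclidean algorithm:
  661 = 12*54 + 13, so a_0 = 12.
  54 = 4*13 + 2, so a_1 = 4.
  13 = 6*2 + 1, so a_2 = 6.
  2 = 2*1 + 0, so a_3 = 2.
so x = [12; 4, 6, 2].
Convergents (p_i = a_i*p_{i-1} + p_{i-2}, q_i = a_i*q_{i-1} + q_{i-2} with p_{-2}=0, p_{-1}=1, q_{-2}=1, q_{-1}=0), until the denominator exceeds 53:
  i=0: a_0=12, p_0 = 12*1 + 0 = 12, q_0 = 12*0 + 1 = 1.
  i=1: a_1=4, p_1 = 4*12 + 1 = 49, q_1 = 4*1 + 0 = 4.
  i=2: a_2=6, p_2 = 6*49 + 12 = 306, q_2 = 6*4 + 1 = 25.
  i=3: a_3=2, p_3 = 2*306 + 49 = 661, q_3 = 2*25 + 4 = 54.
q_3 = 54 > 53, so the last convergent with denominator <= 53 is p_2/q_2 = 306/25.
The closest fraction with denominator <= 53 is either p_2/q_2 or the intermediate fraction (k*p_2 + p_1)/(k*q_2 + q_1) with the largest k >= 1 whose denominator stays <= 53; these approach x as k grows, and every other convergent or intermediate fraction in range is farther away.
Largest k: floor((53 - q_1)/q_2) = floor((53 - 4)/25) = 1.
That gives (1*306 + 49)/(1*25 + 4) = 355/29.
Compare the errors: |x - 306/25| = |661*25 - 306*54|/(54*25) = 1/1350, and |x - 355/29| = |661*29 - 355*54|/(54*29) = 1/1566.
Cross-multiplying, 1*1350 = 1350 < 1566 = 1*1566, so 1/1566 is smaller: the intermediate fraction 355/29 is closer to x than 306/25.

355/29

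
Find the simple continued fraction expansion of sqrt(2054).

Write x_i = (sqrt(2054) + m_i)/d_i with (m_0, d_0) = (0, 1). a_0 = floor(sqrt(2054)) = 45, since 45^2 = 2025 <= 2054 < 2116 = 46^2.
Iterate m_{i+1} = d_i*a_i - m_i, d_{i+1} = (2054 - m_{i+1}^2)/d_i, a_{i+1} = floor((a_0 + m_{i+1})/d_{i+1}):
  m_1 = 1*45 - 0 = 45, d_1 = (2054 - 45^2)/1 = 29/1 = 29, a_1 = floor((45 + 45)/29) = 3.
  m_2 = 29*3 - 45 = 42, d_2 = (2054 - 42^2)/29 = 290/29 = 10, a_2 = floor((45 + 42)/10) = 8.
  m_3 = 10*8 - 42 = 38, d_3 = (2054 - 38^2)/10 = 610/10 = 61, a_3 = floor((45 + 38)/61) = 1.
  m_4 = 61*1 - 38 = 23, d_4 = (2054 - 23^2)/61 = 1525/61 = 25, a_4 = floor((45 + 23)/25) = 2.
  m_5 = 25*2 - 23 = 27, d_5 = (2054 - 27^2)/25 = 1325/25 = 53, a_5 = floor((45 + 27)/53) = 1.
  m_6 = 53*1 - 27 = 26, d_6 = (2054 - 26^2)/53 = 1378/53 = 26, a_6 = floor((45 + 26)/26) = 2.
  m_7 = 26*2 - 26 = 26, d_7 = (2054 - 26^2)/26 = 1378/26 = 53, a_7 = floor((45 + 26)/53) = 1.
  m_8 = 53*1 - 26 = 27, d_8 = (2054 - 27^2)/53 = 1325/53 = 25, a_8 = floor((45 + 27)/25) = 2.
  m_9 = 25*2 - 27 = 23, d_9 = (2054 - 23^2)/25 = 1525/25 = 61, a_9 = floor((45 + 23)/61) = 1.
  m_10 = 61*1 - 23 = 38, d_10 = (2054 - 38^2)/61 = 610/61 = 10, a_10 = floor((45 + 38)/10) = 8.
  m_11 = 10*8 - 38 = 42, d_11 = (2054 - 42^2)/10 = 290/10 = 29, a_11 = floor((45 + 42)/29) = 3.
  m_12 = 29*3 - 42 = 45, d_12 = (2054 - 45^2)/29 = 29/29 = 1, a_12 = floor((45 + 45)/1) = 90.
  m_13 = 1*90 - 45 = 45, d_13 = (2054 - 45^2)/1 = 29/1 = 29: (m_13, d_13) = (m_1, d_1) = (45, 29), so from here the quotients repeat a_1, ..., a_12; the period length is 12.
Hence the expansion of sqrt(2054) is a_0 = 45 followed by the repeating block 3, 8, 1, 2, 1, 2, 1, 2, 1, 8, 3, 90 (period 12).

[45; (3, 8, 1, 2, 1, 2, 1, 2, 1, 8, 3, 90)]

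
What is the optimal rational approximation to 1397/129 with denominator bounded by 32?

314/29

Expand x = 1397/129 as a continued fraction with the Euclidean algorithm:
  1397 = 10*129 + 107, so a_0 = 10.
  129 = 1*107 + 22, so a_1 = 1.
  107 = 4*22 + 19, so a_2 = 4.
  22 = 1*19 + 3, so a_3 = 1.
  19 = 6*3 + 1, so a_4 = 6.
  3 = 3*1 + 0, so a_5 = 3.
so x = [10; 1, 4, 1, 6, 3].
Convergents (p_i = a_i*p_{i-1} + p_{i-2}, q_i = a_i*q_{i-1} + q_{i-2} with p_{-2}=0, p_{-1}=1, q_{-2}=1, q_{-1}=0), until the denominator exceeds 32:
  i=0: a_0=10, p_0 = 10*1 + 0 = 10, q_0 = 10*0 + 1 = 1.
  i=1: a_1=1, p_1 = 1*10 + 1 = 11, q_1 = 1*1 + 0 = 1.
  i=2: a_2=4, p_2 = 4*11 + 10 = 54, q_2 = 4*1 + 1 = 5.
  i=3: a_3=1, p_3 = 1*54 + 11 = 65, q_3 = 1*5 + 1 = 6.
  i=4: a_4=6, p_4 = 6*65 + 54 = 444, q_4 = 6*6 + 5 = 41.
q_4 = 41 > 32, so the last convergent with denominator <= 32 is p_3/q_3 = 65/6.
The closest fraction with denominator <= 32 is either p_3/q_3 or the intermediate fraction (k*p_3 + p_2)/(k*q_3 + q_2) with the largest k >= 1 whose denominator stays <= 32; these approach x as k grows, and every other convergent or intermediate fraction in range is farther away.
Largest k: floor((32 - q_2)/q_3) = floor((32 - 5)/6) = 4.
That gives (4*65 + 54)/(4*6 + 5) = 314/29.
Compare the errors: |x - 65/6| = |1397*6 - 65*129|/(129*6) = 3/774, and |x - 314/29| = |1397*29 - 314*129|/(129*29) = 7/3741.
Cross-multiplying, 7*774 = 5418 < 11223 = 3*3741, so 7/3741 is smaller: the intermediate fraction 314/29 is closer to x than 65/6.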